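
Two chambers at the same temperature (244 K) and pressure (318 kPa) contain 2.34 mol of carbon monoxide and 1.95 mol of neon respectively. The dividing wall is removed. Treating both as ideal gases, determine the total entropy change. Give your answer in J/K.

Mole fractions: x_A = 2.34/4.29 = 0.545, x_B = 0.455.
ΔS_mix = −R(n_A ln x_A + n_B ln x_B) = −8.314 × (2.34 ln 0.545 + 1.95 ln 0.455) = 24.6 J/K.

ΔS_mix = 24.6 J/K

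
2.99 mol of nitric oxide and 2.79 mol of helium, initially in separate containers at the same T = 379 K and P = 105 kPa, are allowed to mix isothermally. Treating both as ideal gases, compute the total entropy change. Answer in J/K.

Mole fractions: x_A = 2.99/5.78 = 0.517, x_B = 0.483.
ΔS_mix = −R(n_A ln x_A + n_B ln x_B) = −8.314 × (2.99 ln 0.517 + 2.79 ln 0.483) = 33.3 J/K.

ΔS_mix = 33.3 J/K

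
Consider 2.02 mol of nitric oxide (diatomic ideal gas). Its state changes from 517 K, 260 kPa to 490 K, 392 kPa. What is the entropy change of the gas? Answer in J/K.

ΔS = nC_p ln(T₂/T₁) − nR ln(P₂/P₁), with C_p = 7R/2 = 29.1 J mol⁻¹ K⁻¹ for a diatomic ideal gas.
ΔS = 2.02 × [29.1 × ln(490/517) − 8.314 × ln(392/260)] = -10 J/K.

ΔS = -10 J/K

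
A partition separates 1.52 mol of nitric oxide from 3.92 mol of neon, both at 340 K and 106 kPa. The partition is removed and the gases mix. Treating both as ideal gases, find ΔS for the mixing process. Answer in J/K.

ΔS_mix = 26.8 J/K

Mole fractions: x_A = 1.52/5.44 = 0.279, x_B = 0.721.
ΔS_mix = −R(n_A ln x_A + n_B ln x_B) = −8.314 × (1.52 ln 0.279 + 3.92 ln 0.721) = 26.8 J/K.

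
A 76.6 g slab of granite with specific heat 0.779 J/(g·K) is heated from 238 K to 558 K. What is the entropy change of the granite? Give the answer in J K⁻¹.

ΔS = ∫dQ_rev/T = m c ln(T₂/T₁) = 76.6 × 0.779 × ln(558/238) = 50.8 J/K.

ΔS = 50.8 J/K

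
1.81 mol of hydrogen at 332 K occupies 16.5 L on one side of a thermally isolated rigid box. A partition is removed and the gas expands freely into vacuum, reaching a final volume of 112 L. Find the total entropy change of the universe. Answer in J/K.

ΔS_universe = 28.8 J/K

No heat is exchanged and no work is done, so the ideal-gas temperature stays constant.
Entropy is a state function; using a reversible isothermal path, ΔS_gas = nR ln(V₂/V₁) = 1.81 × 8.314 × ln(112/16.5) = 28.8 J/K.
The insulated surroundings exchange no heat, so ΔS_surr = 0 and ΔS_universe = ΔS_gas.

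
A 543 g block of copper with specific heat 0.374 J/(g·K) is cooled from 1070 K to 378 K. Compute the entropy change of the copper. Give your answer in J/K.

ΔS = -211 J/K

ΔS = ∫dQ_rev/T = m c ln(T₂/T₁) = 543 × 0.374 × ln(378/1070) = -211 J/K.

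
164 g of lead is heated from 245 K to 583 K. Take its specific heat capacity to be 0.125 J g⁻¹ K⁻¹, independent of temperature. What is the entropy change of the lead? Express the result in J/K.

ΔS = ∫dQ_rev/T = m c ln(T₂/T₁) = 164 × 0.125 × ln(583/245) = 17.8 J/K.

ΔS = 17.8 J/K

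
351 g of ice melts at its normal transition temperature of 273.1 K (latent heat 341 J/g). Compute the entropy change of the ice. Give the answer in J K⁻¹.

Heat absorbed by the substance: Q = mL = 351 × 341 = 119691 J.
At constant T, ΔS = Q_rev/T = 119691 / 273.1 = 438 J/K.

ΔS = 438 J/K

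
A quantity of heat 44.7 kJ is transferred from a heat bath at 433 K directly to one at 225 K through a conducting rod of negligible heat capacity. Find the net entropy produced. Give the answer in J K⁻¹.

ΔS_total = 95.4 J/K

ΔS_hot = −Q/T_H = −44700/433 = -103.23 J/K and ΔS_cold = +Q/T_C = 44700/225 = 198.67 J/K.
ΔS_total = -103.23 + 198.67 = 95.4 J/K, positive as the second law requires.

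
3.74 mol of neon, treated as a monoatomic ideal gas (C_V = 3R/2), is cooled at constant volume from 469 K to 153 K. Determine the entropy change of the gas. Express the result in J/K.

ΔS = -52.2 J/K

At constant volume, ΔS = nC_V ln(T₂/T₁) with C_V = 3R/2 = 12.47 J mol⁻¹ K⁻¹.
ΔS = 3.74 × 12.47 × ln(153/469) = -52.2 J/K.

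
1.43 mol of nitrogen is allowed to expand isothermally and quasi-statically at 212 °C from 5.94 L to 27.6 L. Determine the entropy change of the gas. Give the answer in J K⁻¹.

ΔS_gas = 18.3 J/K

For an isothermal ideal gas ΔS_gas = nR ln(V₂/V₁) = 1.43 × 8.314 × ln(27.6/5.94) = 18.3 J/K.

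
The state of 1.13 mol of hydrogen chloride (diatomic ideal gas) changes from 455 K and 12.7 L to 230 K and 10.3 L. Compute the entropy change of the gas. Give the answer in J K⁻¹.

ΔS = -18 J/K

Entropy is a state function: ΔS = nC_V ln(T₂/T₁) + nR ln(V₂/V₁), with C_V = 5R/2 = 20.79 J mol⁻¹ K⁻¹ for a diatomic ideal gas.
ΔS = 1.13 × [20.79 × ln(230/455) + 8.314 × ln(10.3/12.7)] = -18 J/K.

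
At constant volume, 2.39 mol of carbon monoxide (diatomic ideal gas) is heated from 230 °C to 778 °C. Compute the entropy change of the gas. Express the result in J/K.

ΔS = 36.6 J/K

In kelvin: T₁ = 503.15 K, T₂ = 1051.15 K. At constant volume, ΔS = nC_V ln(T₂/T₁) with C_V = 5R/2 = 20.79 J mol⁻¹ K⁻¹.
ΔS = 2.39 × 20.79 × ln(1051.15/503.15) = 36.6 J/K.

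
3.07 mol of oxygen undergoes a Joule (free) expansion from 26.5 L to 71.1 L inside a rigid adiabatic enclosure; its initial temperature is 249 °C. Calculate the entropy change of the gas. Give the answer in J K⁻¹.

ΔS_gas = 25.2 J/K

For an ideal gas in free expansion Q = 0 and W = 0, so T is unchanged.
Entropy is a state function; using a reversible isothermal path, ΔS_gas = nR ln(V₂/V₁) = 3.07 × 8.314 × ln(71.1/26.5) = 25.2 J/K.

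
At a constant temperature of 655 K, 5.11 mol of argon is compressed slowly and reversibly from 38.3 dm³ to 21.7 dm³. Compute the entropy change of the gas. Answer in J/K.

ΔS_gas = -24.1 J/K

For an isothermal ideal gas ΔS_gas = nR ln(V₂/V₁) = 5.11 × 8.314 × ln(21.7/38.3) = -24.1 J/K.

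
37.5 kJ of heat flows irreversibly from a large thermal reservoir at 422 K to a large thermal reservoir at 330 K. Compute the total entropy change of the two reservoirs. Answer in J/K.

ΔS_hot = −Q/T_H = −37500/422 = -88.863 J/K and ΔS_cold = +Q/T_C = 37500/330 = 113.64 J/K.
ΔS_total = -88.863 + 113.64 = 24.8 J/K, positive as the second law requires.

ΔS_total = 24.8 J/K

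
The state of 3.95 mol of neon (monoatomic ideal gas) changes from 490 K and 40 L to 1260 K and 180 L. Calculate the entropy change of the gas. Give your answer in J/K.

Entropy is a state function: ΔS = nC_V ln(T₂/T₁) + nR ln(V₂/V₁), with C_V = 3R/2 = 12.47 J mol⁻¹ K⁻¹ for a monoatomic ideal gas.
ΔS = 3.95 × [12.47 × ln(1260/490) + 8.314 × ln(180/40)] = 95.9 J/K.

ΔS = 95.9 J/K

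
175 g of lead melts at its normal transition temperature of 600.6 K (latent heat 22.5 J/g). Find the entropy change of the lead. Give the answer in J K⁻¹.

Heat absorbed by the substance: Q = mL = 175 × 22.5 = 3937.5 J.
At constant T, ΔS = Q_rev/T = 3937.5 / 600.6 = 6.56 J/K.

ΔS = 6.56 J/K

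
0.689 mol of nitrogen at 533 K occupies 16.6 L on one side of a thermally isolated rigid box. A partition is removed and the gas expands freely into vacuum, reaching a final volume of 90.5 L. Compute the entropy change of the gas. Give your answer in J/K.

ΔS_gas = 9.71 J/K

No heat is exchanged and no work is done, so the ideal-gas temperature stays constant.
Entropy is a state function; using a reversible isothermal path, ΔS_gas = nR ln(V₂/V₁) = 0.689 × 8.314 × ln(90.5/16.6) = 9.71 J/K.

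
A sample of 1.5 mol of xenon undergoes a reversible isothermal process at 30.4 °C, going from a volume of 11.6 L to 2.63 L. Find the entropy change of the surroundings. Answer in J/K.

For an isothermal ideal gas ΔS_gas = nR ln(V₂/V₁) = 1.5 × 8.314 × ln(2.63/11.6) = -18.5 J/K.
The process is reversible, so ΔS_surr = −ΔS_gas = 18.5 J/K and ΔS_universe = 0.

ΔS_surr = 18.5 J/K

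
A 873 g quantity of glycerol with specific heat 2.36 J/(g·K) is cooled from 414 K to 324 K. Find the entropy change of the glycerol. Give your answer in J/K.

ΔS = ∫dQ_rev/T = m c ln(T₂/T₁) = 873 × 2.36 × ln(324/414) = -505 J/K.

ΔS = -505 J/K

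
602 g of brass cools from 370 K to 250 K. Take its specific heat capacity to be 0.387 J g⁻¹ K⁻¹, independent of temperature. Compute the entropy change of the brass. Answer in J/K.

ΔS = -91.3 J/K

ΔS = ∫dQ_rev/T = m c ln(T₂/T₁) = 602 × 0.387 × ln(250/370) = -91.3 J/K.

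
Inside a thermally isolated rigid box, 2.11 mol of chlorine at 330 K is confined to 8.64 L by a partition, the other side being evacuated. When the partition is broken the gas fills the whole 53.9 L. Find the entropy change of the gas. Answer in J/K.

ΔS_gas = 32.1 J/K

No heat is exchanged and no work is done, so the ideal-gas temperature stays constant.
Entropy is a state function; using a reversible isothermal path, ΔS_gas = nR ln(V₂/V₁) = 2.11 × 8.314 × ln(53.9/8.64) = 32.1 J/K.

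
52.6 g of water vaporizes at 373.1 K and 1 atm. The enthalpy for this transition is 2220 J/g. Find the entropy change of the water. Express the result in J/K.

ΔS = 313 J/K

Heat absorbed by the substance: Q = mL = 52.6 × 2220 = 116772 J.
At constant T, ΔS = Q_rev/T = 116772 / 373.1 = 313 J/K.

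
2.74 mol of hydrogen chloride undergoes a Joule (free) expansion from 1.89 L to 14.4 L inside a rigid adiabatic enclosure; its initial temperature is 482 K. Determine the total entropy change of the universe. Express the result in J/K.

No heat is exchanged and no work is done, so the ideal-gas temperature stays constant.
Entropy is a state function; using a reversible isothermal path, ΔS_gas = nR ln(V₂/V₁) = 2.74 × 8.314 × ln(14.4/1.89) = 46.3 J/K.
The insulated surroundings exchange no heat, so ΔS_surr = 0 and ΔS_universe = ΔS_gas.

ΔS_universe = 46.3 J/K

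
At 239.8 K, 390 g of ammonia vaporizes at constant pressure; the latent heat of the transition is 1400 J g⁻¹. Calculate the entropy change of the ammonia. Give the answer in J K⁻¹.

ΔS = 2280 J/K

Heat absorbed by the substance: Q = mL = 390 × 1400 = 546000 J.
At constant T, ΔS = Q_rev/T = 546000 / 239.8 = 2280 J/K.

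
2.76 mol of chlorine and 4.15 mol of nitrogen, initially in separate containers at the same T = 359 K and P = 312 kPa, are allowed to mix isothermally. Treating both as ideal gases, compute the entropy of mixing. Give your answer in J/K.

Mole fractions: x_A = 2.76/6.91 = 0.399, x_B = 0.601.
ΔS_mix = −R(n_A ln x_A + n_B ln x_B) = −8.314 × (2.76 ln 0.399 + 4.15 ln 0.601) = 38.7 J/K.

ΔS_mix = 38.7 J/K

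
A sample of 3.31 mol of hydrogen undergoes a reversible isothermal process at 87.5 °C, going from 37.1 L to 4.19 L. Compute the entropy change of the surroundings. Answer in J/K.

For an isothermal ideal gas ΔS_gas = nR ln(V₂/V₁) = 3.31 × 8.314 × ln(4.19/37.1) = -60 J/K.
The process is reversible, so ΔS_surr = −ΔS_gas = 60 J/K and ΔS_universe = 0.

ΔS_surr = 60 J/K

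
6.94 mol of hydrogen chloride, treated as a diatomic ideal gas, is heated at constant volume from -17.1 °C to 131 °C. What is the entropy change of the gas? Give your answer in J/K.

In kelvin: T₁ = 256.05 K, T₂ = 404.15 K. At constant volume, ΔS = nC_V ln(T₂/T₁) with C_V = 5R/2 = 20.79 J mol⁻¹ K⁻¹.
ΔS = 6.94 × 20.79 × ln(404.15/256.05) = 65.8 J/K.

ΔS = 65.8 J/K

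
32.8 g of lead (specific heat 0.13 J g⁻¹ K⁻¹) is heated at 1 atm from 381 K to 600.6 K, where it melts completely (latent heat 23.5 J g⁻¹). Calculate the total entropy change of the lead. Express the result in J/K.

Warming step: ΔS₁ = m c ln(T_tr/T_i) = 32.8 × 0.13 × ln(600.6/381) = 1.941 J/K.
Phase change: ΔS₂ = +mL/T_tr = 32.8 × 23.5 / 600.6 = 1.283 J/K.
ΔS_total = (1.941) + (1.283) = 3.22 J/K.

ΔS = 3.22 J/K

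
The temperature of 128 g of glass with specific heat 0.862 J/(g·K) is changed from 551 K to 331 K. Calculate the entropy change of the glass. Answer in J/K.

ΔS = -56.2 J/K

ΔS = ∫dQ_rev/T = m c ln(T₂/T₁) = 128 × 0.862 × ln(331/551) = -56.2 J/K.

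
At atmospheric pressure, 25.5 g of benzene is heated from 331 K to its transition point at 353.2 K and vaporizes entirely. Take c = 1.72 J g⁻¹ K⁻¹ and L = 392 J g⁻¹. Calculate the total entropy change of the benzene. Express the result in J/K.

Warming step: ΔS₁ = m c ln(T_tr/T_i) = 25.5 × 1.72 × ln(353.2/331) = 2.847 J/K.
Phase change: ΔS₂ = +mL/T_tr = 25.5 × 392 / 353.2 = 28.3 J/K.
ΔS_total = (2.847) + (28.3) = 31.1 J/K.

ΔS = 31.1 J/K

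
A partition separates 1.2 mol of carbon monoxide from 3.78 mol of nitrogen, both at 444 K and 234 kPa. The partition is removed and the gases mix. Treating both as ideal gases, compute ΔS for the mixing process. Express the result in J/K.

ΔS_mix = 22.9 J/K

Mole fractions: x_A = 1.2/4.98 = 0.241, x_B = 0.759.
ΔS_mix = −R(n_A ln x_A + n_B ln x_B) = −8.314 × (1.2 ln 0.241 + 3.78 ln 0.759) = 22.9 J/K.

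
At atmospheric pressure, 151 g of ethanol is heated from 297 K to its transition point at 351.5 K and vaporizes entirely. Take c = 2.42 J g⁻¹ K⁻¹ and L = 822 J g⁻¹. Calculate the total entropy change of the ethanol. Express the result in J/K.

ΔS = 415 J/K

Warming step: ΔS₁ = m c ln(T_tr/T_i) = 151 × 2.42 × ln(351.5/297) = 61.57 J/K.
Phase change: ΔS₂ = +mL/T_tr = 151 × 822 / 351.5 = 353.1 J/K.
ΔS_total = (61.57) + (353.1) = 415 J/K.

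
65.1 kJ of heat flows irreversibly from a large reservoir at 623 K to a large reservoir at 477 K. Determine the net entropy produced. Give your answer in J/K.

ΔS_total = 32 J/K

ΔS_hot = −Q/T_H = −65100/623 = -104.5 J/K and ΔS_cold = +Q/T_C = 65100/477 = 136.5 J/K.
ΔS_total = -104.5 + 136.5 = 32 J/K, positive as the second law requires.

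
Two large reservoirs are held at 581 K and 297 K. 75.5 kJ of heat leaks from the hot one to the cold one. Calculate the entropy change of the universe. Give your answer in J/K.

ΔS_hot = −Q/T_H = −75500/581 = -129.9 J/K and ΔS_cold = +Q/T_C = 75500/297 = 254.2 J/K.
ΔS_total = -129.9 + 254.2 = 124 J/K, positive as the second law requires.

ΔS_total = 124 J/K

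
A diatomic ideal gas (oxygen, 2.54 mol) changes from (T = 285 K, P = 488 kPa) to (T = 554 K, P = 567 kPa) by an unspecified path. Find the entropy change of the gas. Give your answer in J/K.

ΔS = nC_p ln(T₂/T₁) − nR ln(P₂/P₁), with C_p = 7R/2 = 29.1 J mol⁻¹ K⁻¹ for a diatomic ideal gas.
ΔS = 2.54 × [29.1 × ln(554/285) − 8.314 × ln(567/488)] = 46 J/K.

ΔS = 46 J/K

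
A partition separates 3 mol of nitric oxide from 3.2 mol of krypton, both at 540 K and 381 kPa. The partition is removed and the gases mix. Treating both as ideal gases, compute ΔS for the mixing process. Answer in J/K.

ΔS_mix = 35.7 J/K

Mole fractions: x_A = 3/6.2 = 0.484, x_B = 0.516.
ΔS_mix = −R(n_A ln x_A + n_B ln x_B) = −8.314 × (3 ln 0.484 + 3.2 ln 0.516) = 35.7 J/K.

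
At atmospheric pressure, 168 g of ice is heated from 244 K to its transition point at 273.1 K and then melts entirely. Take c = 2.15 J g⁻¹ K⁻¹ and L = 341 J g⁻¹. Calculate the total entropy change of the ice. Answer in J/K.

Warming step: ΔS₁ = m c ln(T_tr/T_i) = 168 × 2.15 × ln(273.1/244) = 40.7 J/K.
Phase change: ΔS₂ = +mL/T_tr = 168 × 341 / 273.1 = 209.8 J/K.
ΔS_total = (40.7) + (209.8) = 250 J/K.

ΔS = 250 J/K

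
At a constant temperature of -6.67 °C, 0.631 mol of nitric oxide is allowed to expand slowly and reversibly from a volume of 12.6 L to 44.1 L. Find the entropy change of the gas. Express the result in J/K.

ΔS_gas = 6.57 J/K

For an isothermal ideal gas ΔS_gas = nR ln(V₂/V₁) = 0.631 × 8.314 × ln(44.1/12.6) = 6.57 J/K.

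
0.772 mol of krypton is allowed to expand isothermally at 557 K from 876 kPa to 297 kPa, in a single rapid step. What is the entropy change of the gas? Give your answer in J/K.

ΔS_gas = 6.94 J/K

Entropy is a state function, so ΔS_gas depends only on the end states.
For an isothermal ideal gas ΔS_gas = nR ln(P₁/P₂) = 0.772 × 8.314 × ln(876/297) = 6.94 J/K.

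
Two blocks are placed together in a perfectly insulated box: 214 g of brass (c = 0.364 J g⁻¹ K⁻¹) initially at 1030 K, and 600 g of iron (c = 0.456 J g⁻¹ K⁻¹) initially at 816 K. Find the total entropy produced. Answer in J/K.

Energy balance: T_f = (m₁c₁T₁ + m₂c₂T₂)/(m₁c₁ + m₂c₂) = 863.43 K.
ΔS₁ = m₁c₁ ln(T_f/T₁) = 77.896 × ln(863.43/1030) = -13.74 J/K.
ΔS₂ = m₂c₂ ln(T_f/T₂) = 273.6 × ln(863.43/816) = 15.46 J/K.
ΔS_total = -13.74 + 15.46 = 1.72 J/K.

ΔS_total = 1.72 J/K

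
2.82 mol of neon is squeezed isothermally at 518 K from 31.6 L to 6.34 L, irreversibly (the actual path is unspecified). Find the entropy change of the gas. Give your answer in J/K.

ΔS_gas = -37.7 J/K

Entropy is a state function, so ΔS_gas depends only on the end states.
For an isothermal ideal gas ΔS_gas = nR ln(V₂/V₁) = 2.82 × 8.314 × ln(6.34/31.6) = -37.7 J/K.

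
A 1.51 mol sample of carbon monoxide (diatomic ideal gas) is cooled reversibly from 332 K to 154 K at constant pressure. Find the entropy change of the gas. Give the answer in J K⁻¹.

ΔS = -33.8 J/K

At constant pressure, ΔS = nC_p ln(T₂/T₁) with C_p = 7R/2 = 29.1 J mol⁻¹ K⁻¹.
ΔS = 1.51 × 29.1 × ln(154/332) = -33.8 J/K.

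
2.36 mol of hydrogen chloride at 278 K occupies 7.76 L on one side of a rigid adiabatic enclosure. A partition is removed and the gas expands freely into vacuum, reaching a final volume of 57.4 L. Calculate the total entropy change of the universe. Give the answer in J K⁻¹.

ΔS_universe = 39.3 J/K

For an ideal gas in free expansion Q = 0 and W = 0, so T is unchanged.
Entropy is a state function; using a reversible isothermal path, ΔS_gas = nR ln(V₂/V₁) = 2.36 × 8.314 × ln(57.4/7.76) = 39.3 J/K.
The insulated surroundings exchange no heat, so ΔS_surr = 0 and ΔS_universe = ΔS_gas.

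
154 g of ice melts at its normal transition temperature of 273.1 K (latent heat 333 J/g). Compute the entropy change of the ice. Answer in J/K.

Heat absorbed by the substance: Q = mL = 154 × 333 = 51282 J.
At constant T, ΔS = Q_rev/T = 51282 / 273.1 = 188 J/K.

ΔS = 188 J/K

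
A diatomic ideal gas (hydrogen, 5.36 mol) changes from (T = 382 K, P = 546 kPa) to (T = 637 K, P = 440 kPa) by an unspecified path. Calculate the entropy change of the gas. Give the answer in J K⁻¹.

ΔS = 89.4 J/K

ΔS = nC_p ln(T₂/T₁) − nR ln(P₂/P₁), with C_p = 7R/2 = 29.1 J mol⁻¹ K⁻¹ for a diatomic ideal gas.
ΔS = 5.36 × [29.1 × ln(637/382) − 8.314 × ln(440/546)] = 89.4 J/K.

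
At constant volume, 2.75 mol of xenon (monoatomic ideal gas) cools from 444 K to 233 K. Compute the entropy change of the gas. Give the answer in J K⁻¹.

ΔS = -22.1 J/K

At constant volume, ΔS = nC_V ln(T₂/T₁) with C_V = 3R/2 = 12.47 J mol⁻¹ K⁻¹.
ΔS = 2.75 × 12.47 × ln(233/444) = -22.1 J/K.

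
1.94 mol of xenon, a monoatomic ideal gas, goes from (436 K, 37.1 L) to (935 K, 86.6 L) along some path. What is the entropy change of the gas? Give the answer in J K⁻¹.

ΔS = 32.1 J/K

Entropy is a state function: ΔS = nC_V ln(T₂/T₁) + nR ln(V₂/V₁), with C_V = 3R/2 = 12.47 J mol⁻¹ K⁻¹ for a monoatomic ideal gas.
ΔS = 1.94 × [12.47 × ln(935/436) + 8.314 × ln(86.6/37.1)] = 32.1 J/K.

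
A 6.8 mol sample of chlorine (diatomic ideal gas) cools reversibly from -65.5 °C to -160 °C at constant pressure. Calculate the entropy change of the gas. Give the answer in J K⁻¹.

In kelvin: T₁ = 207.65 K, T₂ = 113.15 K. At constant pressure, ΔS = nC_p ln(T₂/T₁) with C_p = 7R/2 = 29.1 J mol⁻¹ K⁻¹.
ΔS = 6.8 × 29.1 × ln(113.15/207.65) = -120 J/K.

ΔS = -120 J/K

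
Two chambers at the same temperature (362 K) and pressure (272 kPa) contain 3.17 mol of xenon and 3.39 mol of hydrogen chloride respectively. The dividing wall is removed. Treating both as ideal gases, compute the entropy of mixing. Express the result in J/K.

ΔS_mix = 37.8 J/K

Mole fractions: x_A = 3.17/6.56 = 0.483, x_B = 0.517.
ΔS_mix = −R(n_A ln x_A + n_B ln x_B) = −8.314 × (3.17 ln 0.483 + 3.39 ln 0.517) = 37.8 J/K.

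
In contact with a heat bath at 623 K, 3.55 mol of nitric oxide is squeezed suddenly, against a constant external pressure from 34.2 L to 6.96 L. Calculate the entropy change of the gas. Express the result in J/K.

ΔS_gas = -47 J/K

Entropy is a state function, so ΔS_gas depends only on the end states.
For an isothermal ideal gas ΔS_gas = nR ln(V₂/V₁) = 3.55 × 8.314 × ln(6.96/34.2) = -47 J/K.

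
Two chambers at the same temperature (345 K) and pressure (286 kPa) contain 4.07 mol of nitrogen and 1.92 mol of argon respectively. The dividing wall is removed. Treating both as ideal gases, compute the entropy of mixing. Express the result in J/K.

Mole fractions: x_A = 4.07/5.99 = 0.679, x_B = 0.321.
ΔS_mix = −R(n_A ln x_A + n_B ln x_B) = −8.314 × (4.07 ln 0.679 + 1.92 ln 0.321) = 31.2 J/K.

ΔS_mix = 31.2 J/K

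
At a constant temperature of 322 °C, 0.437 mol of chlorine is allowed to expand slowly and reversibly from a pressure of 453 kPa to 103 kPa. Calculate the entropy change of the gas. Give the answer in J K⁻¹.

For an isothermal ideal gas ΔS_gas = nR ln(P₁/P₂) = 0.437 × 8.314 × ln(453/103) = 5.38 J/K.

ΔS_gas = 5.38 J/K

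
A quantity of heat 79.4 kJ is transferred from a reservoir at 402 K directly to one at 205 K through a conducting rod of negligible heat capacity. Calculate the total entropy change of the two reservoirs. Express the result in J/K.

ΔS_total = 190 J/K

ΔS_hot = −Q/T_H = −79400/402 = -197.5 J/K and ΔS_cold = +Q/T_C = 79400/205 = 387.3 J/K.
ΔS_total = -197.5 + 387.3 = 190 J/K, positive as the second law requires.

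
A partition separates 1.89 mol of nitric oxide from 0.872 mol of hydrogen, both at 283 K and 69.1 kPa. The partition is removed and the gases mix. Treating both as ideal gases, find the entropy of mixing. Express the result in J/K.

ΔS_mix = 14.3 J/K

Mole fractions: x_A = 1.89/2.76 = 0.684, x_B = 0.316.
ΔS_mix = −R(n_A ln x_A + n_B ln x_B) = −8.314 × (1.89 ln 0.684 + 0.872 ln 0.316) = 14.3 J/K.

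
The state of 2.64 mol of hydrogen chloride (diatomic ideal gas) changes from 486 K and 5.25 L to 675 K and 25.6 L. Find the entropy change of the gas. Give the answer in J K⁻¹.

Entropy is a state function: ΔS = nC_V ln(T₂/T₁) + nR ln(V₂/V₁), with C_V = 5R/2 = 20.79 J mol⁻¹ K⁻¹ for a diatomic ideal gas.
ΔS = 2.64 × [20.79 × ln(675/486) + 8.314 × ln(25.6/5.25)] = 52.8 J/K.

ΔS = 52.8 J/K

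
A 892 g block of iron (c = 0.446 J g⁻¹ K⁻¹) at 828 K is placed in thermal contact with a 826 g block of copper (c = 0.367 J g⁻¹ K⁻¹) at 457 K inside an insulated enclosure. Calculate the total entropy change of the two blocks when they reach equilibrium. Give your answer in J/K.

ΔS_total = 29.2 J/K

Energy balance: T_f = (m₁c₁T₁ + m₂c₂T₂)/(m₁c₁ + m₂c₂) = 667.56 K.
ΔS₁ = m₁c₁ ln(T_f/T₁) = 397.832 × ln(667.56/828) = -85.69 J/K.
ΔS₂ = m₂c₂ ln(T_f/T₂) = 303.142 × ln(667.56/457) = 114.9 J/K.
ΔS_total = -85.69 + 114.9 = 29.2 J/K.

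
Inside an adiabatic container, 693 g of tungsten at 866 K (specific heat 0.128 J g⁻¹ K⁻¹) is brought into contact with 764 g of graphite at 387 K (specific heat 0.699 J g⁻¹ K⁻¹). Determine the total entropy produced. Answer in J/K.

Energy balance: T_f = (m₁c₁T₁ + m₂c₂T₂)/(m₁c₁ + m₂c₂) = 455.23 K.
ΔS₁ = m₁c₁ ln(T_f/T₁) = 88.704 × ln(455.23/866) = -57.04 J/K.
ΔS₂ = m₂c₂ ln(T_f/T₂) = 534.036 × ln(455.23/387) = 86.72 J/K.
ΔS_total = -57.04 + 86.72 = 29.7 J/K.

ΔS_total = 29.7 J/K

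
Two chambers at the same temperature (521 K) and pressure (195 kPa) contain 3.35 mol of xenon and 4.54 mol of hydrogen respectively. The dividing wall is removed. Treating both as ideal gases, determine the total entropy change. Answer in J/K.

Mole fractions: x_A = 3.35/7.89 = 0.425, x_B = 0.575.
ΔS_mix = −R(n_A ln x_A + n_B ln x_B) = −8.314 × (3.35 ln 0.425 + 4.54 ln 0.575) = 44.7 J/K.

ΔS_mix = 44.7 J/K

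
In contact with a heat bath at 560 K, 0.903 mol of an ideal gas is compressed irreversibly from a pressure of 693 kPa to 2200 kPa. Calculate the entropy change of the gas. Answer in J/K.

ΔS_gas = -8.67 J/K

Entropy is a state function, so ΔS_gas depends only on the end states.
For an isothermal ideal gas ΔS_gas = nR ln(P₁/P₂) = 0.903 × 8.314 × ln(693/2200) = -8.67 J/K.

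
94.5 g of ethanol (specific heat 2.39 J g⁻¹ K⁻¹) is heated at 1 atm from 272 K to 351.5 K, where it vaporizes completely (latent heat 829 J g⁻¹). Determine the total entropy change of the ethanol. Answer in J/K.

ΔS = 281 J/K

Warming step: ΔS₁ = m c ln(T_tr/T_i) = 94.5 × 2.39 × ln(351.5/272) = 57.91 J/K.
Phase change: ΔS₂ = +mL/T_tr = 94.5 × 829 / 351.5 = 222.9 J/K.
ΔS_total = (57.91) + (222.9) = 281 J/K.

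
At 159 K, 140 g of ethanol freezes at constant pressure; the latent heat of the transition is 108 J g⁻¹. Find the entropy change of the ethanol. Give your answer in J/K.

Heat released by the substance: Q = −mL = −140 × 108 = −15120 J.
At constant T, ΔS = Q_rev/T = −15120 / 159 = -95.1 J/K.

ΔS = -95.1 J/K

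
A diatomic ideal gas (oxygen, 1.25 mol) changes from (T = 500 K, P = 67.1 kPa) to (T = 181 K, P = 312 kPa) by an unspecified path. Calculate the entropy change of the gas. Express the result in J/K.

ΔS = nC_p ln(T₂/T₁) − nR ln(P₂/P₁), with C_p = 7R/2 = 29.1 J mol⁻¹ K⁻¹ for a diatomic ideal gas.
ΔS = 1.25 × [29.1 × ln(181/500) − 8.314 × ln(312/67.1)] = -52.9 J/K.

ΔS = -52.9 J/K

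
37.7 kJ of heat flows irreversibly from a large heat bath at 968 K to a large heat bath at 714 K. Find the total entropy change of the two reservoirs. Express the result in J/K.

ΔS_total = 13.9 J/K

ΔS_hot = −Q/T_H = −37700/968 = -38.946 J/K and ΔS_cold = +Q/T_C = 37700/714 = 52.801 J/K.
ΔS_total = -38.946 + 52.801 = 13.9 J/K, positive as the second law requires.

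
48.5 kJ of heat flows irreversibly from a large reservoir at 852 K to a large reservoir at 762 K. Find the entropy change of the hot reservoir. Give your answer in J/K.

ΔS_hot = -56.9 J/K

The hot reservoir loses heat Q, so ΔS_hot = −Q/T_H = −48500/852 = -56.9 J/K.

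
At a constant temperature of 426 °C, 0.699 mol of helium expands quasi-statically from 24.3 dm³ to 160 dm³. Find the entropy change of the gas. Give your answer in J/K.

ΔS_gas = 11 J/K

For an isothermal ideal gas ΔS_gas = nR ln(V₂/V₁) = 0.699 × 8.314 × ln(160/24.3) = 11 J/K.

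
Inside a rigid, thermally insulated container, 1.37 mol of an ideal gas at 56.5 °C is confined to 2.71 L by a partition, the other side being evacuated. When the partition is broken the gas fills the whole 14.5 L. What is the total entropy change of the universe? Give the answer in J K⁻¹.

No heat is exchanged and no work is done, so the ideal-gas temperature stays constant.
Entropy is a state function; using a reversible isothermal path, ΔS_gas = nR ln(V₂/V₁) = 1.37 × 8.314 × ln(14.5/2.71) = 19.1 J/K.
The insulated surroundings exchange no heat, so ΔS_surr = 0 and ΔS_universe = ΔS_gas.

ΔS_universe = 19.1 J/K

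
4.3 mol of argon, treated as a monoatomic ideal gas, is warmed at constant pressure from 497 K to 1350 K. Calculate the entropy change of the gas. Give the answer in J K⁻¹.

At constant pressure, ΔS = nC_p ln(T₂/T₁) with C_p = 5R/2 = 20.79 J mol⁻¹ K⁻¹.
ΔS = 4.3 × 20.79 × ln(1350/497) = 89.3 J/K.

ΔS = 89.3 J/K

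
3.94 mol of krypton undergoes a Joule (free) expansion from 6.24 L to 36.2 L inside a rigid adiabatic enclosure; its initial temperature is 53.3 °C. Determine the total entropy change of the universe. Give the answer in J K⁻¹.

No heat is exchanged and no work is done, so the ideal-gas temperature stays constant.
Entropy is a state function; using a reversible isothermal path, ΔS_gas = nR ln(V₂/V₁) = 3.94 × 8.314 × ln(36.2/6.24) = 57.6 J/K.
The insulated surroundings exchange no heat, so ΔS_surr = 0 and ΔS_universe = ΔS_gas.

ΔS_universe = 57.6 J/K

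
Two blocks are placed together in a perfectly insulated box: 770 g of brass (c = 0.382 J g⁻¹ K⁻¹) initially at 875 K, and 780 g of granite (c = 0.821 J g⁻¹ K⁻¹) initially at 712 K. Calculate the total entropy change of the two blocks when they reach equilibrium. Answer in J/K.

ΔS_total = 4.39 J/K

Energy balance: T_f = (m₁c₁T₁ + m₂c₂T₂)/(m₁c₁ + m₂c₂) = 763.3 K.
ΔS₁ = m₁c₁ ln(T_f/T₁) = 294.14 × ln(763.3/875) = -40.17 J/K.
ΔS₂ = m₂c₂ ln(T_f/T₂) = 640.38 × ln(763.3/712) = 44.56 J/K.
ΔS_total = -40.17 + 44.56 = 4.39 J/K.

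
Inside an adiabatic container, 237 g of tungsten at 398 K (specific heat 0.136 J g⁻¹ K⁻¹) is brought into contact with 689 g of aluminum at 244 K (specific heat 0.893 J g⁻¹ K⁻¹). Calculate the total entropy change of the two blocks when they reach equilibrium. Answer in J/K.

Energy balance: T_f = (m₁c₁T₁ + m₂c₂T₂)/(m₁c₁ + m₂c₂) = 251.67 K.
ΔS₁ = m₁c₁ ln(T_f/T₁) = 32.232 × ln(251.67/398) = -14.77 J/K.
ΔS₂ = m₂c₂ ln(T_f/T₂) = 615.277 × ln(251.67/244) = 19.03 J/K.
ΔS_total = -14.77 + 19.03 = 4.26 J/K.

ΔS_total = 4.26 J/K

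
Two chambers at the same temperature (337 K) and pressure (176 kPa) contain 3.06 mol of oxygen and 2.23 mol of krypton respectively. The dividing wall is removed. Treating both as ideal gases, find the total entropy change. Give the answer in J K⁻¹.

Mole fractions: x_A = 3.06/5.29 = 0.578, x_B = 0.422.
ΔS_mix = −R(n_A ln x_A + n_B ln x_B) = −8.314 × (3.06 ln 0.578 + 2.23 ln 0.422) = 29.9 J/K.

ΔS_mix = 29.9 J/K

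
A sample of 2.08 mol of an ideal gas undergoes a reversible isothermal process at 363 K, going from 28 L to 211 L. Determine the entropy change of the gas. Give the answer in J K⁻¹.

ΔS_gas = 34.9 J/K

For an isothermal ideal gas ΔS_gas = nR ln(V₂/V₁) = 2.08 × 8.314 × ln(211/28) = 34.9 J/K.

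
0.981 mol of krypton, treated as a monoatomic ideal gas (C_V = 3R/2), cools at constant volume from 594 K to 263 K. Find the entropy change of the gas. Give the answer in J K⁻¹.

At constant volume, ΔS = nC_V ln(T₂/T₁) with C_V = 3R/2 = 12.47 J mol⁻¹ K⁻¹.
ΔS = 0.981 × 12.47 × ln(263/594) = -9.97 J/K.

ΔS = -9.97 J/K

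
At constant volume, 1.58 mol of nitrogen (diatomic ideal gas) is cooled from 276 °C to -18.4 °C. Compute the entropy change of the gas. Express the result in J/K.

In kelvin: T₁ = 549.15 K, T₂ = 254.75 K. At constant volume, ΔS = nC_V ln(T₂/T₁) with C_V = 5R/2 = 20.79 J mol⁻¹ K⁻¹.
ΔS = 1.58 × 20.79 × ln(254.75/549.15) = -25.2 J/K.

ΔS = -25.2 J/K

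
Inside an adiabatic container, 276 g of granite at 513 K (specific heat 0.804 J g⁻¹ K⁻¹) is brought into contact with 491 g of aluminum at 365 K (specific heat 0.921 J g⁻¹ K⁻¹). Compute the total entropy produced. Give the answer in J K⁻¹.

ΔS_total = 8.93 J/K

Energy balance: T_f = (m₁c₁T₁ + m₂c₂T₂)/(m₁c₁ + m₂c₂) = 413.72 K.
ΔS₁ = m₁c₁ ln(T_f/T₁) = 221.904 × ln(413.72/513) = -47.73 J/K.
ΔS₂ = m₂c₂ ln(T_f/T₂) = 452.211 × ln(413.72/365) = 56.66 J/K.
ΔS_total = -47.73 + 56.66 = 8.93 J/K.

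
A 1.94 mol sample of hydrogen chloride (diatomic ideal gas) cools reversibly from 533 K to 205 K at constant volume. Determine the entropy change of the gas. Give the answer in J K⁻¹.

ΔS = -38.5 J/K

At constant volume, ΔS = nC_V ln(T₂/T₁) with C_V = 5R/2 = 20.79 J mol⁻¹ K⁻¹.
ΔS = 1.94 × 20.79 × ln(205/533) = -38.5 J/K.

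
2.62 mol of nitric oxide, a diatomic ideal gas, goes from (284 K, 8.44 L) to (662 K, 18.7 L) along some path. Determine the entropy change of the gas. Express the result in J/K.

Entropy is a state function: ΔS = nC_V ln(T₂/T₁) + nR ln(V₂/V₁), with C_V = 5R/2 = 20.79 J mol⁻¹ K⁻¹ for a diatomic ideal gas.
ΔS = 2.62 × [20.79 × ln(662/284) + 8.314 × ln(18.7/8.44)] = 63.4 J/K.

ΔS = 63.4 J/K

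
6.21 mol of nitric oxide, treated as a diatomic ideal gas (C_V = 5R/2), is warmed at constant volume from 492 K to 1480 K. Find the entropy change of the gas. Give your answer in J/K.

At constant volume, ΔS = nC_V ln(T₂/T₁) with C_V = 5R/2 = 20.79 J mol⁻¹ K⁻¹.
ΔS = 6.21 × 20.79 × ln(1480/492) = 142 J/K.

ΔS = 142 J/K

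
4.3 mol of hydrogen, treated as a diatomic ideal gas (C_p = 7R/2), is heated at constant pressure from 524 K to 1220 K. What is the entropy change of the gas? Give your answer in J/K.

At constant pressure, ΔS = nC_p ln(T₂/T₁) with C_p = 7R/2 = 29.1 J mol⁻¹ K⁻¹.
ΔS = 4.3 × 29.1 × ln(1220/524) = 106 J/K.

ΔS = 106 J/K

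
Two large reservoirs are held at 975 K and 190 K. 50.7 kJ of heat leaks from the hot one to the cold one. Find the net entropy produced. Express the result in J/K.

ΔS_hot = −Q/T_H = −50700/975 = -52 J/K and ΔS_cold = +Q/T_C = 50700/190 = 266.8 J/K.
ΔS_total = -52 + 266.8 = 215 J/K, positive as the second law requires.

ΔS_total = 215 J/K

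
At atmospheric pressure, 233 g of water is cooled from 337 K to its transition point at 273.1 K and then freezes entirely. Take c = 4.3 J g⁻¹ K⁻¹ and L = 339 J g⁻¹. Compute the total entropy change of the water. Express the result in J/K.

ΔS = -500 J/K

Cooling step: ΔS₁ = m c ln(T_tr/T_i) = 233 × 4.3 × ln(273.1/337) = -210.6 J/K.
Phase change: ΔS₂ = −mL/T_tr = −233 × 339 / 273.1 = -289.2 J/K.
ΔS_total = (-210.6) + (-289.2) = -500 J/K.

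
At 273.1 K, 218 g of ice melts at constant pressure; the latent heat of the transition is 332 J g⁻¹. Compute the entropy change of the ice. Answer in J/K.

ΔS = 265 J/K

Heat absorbed by the substance: Q = mL = 218 × 332 = 72376 J.
At constant T, ΔS = Q_rev/T = 72376 / 273.1 = 265 J/K.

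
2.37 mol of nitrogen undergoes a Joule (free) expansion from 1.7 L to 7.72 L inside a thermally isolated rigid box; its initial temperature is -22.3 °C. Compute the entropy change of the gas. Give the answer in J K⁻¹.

No heat is exchanged and no work is done, so the ideal-gas temperature stays constant.
Entropy is a state function; using a reversible isothermal path, ΔS_gas = nR ln(V₂/V₁) = 2.37 × 8.314 × ln(7.72/1.7) = 29.8 J/K.

ΔS_gas = 29.8 J/K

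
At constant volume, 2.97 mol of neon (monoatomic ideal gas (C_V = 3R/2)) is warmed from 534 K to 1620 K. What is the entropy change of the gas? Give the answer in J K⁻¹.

At constant volume, ΔS = nC_V ln(T₂/T₁) with C_V = 3R/2 = 12.47 J mol⁻¹ K⁻¹.
ΔS = 2.97 × 12.47 × ln(1620/534) = 41.1 J/K.

ΔS = 41.1 J/K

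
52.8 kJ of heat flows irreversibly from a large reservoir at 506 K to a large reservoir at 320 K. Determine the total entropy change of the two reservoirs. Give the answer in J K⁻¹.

ΔS_total = 60.7 J/K

ΔS_hot = −Q/T_H = −52800/506 = -104.3 J/K and ΔS_cold = +Q/T_C = 52800/320 = 165 J/K.
ΔS_total = -104.3 + 165 = 60.7 J/K, positive as the second law requires.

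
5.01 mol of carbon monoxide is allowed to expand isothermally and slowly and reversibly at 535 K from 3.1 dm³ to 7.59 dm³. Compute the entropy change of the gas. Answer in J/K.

For an isothermal ideal gas ΔS_gas = nR ln(V₂/V₁) = 5.01 × 8.314 × ln(7.59/3.1) = 37.3 J/K.

ΔS_gas = 37.3 J/K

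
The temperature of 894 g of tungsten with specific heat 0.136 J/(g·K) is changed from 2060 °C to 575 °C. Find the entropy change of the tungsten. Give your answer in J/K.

In kelvin: T₁ = 2333.15 K, T₂ = 848.15 K. ΔS = ∫dQ_rev/T = m c ln(T₂/T₁) = 894 × 0.136 × ln(848.15/2333.15) = -123 J/K.

ΔS = -123 J/K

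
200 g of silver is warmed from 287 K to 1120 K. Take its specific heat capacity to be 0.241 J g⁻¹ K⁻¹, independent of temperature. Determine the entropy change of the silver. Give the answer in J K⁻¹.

ΔS = ∫dQ_rev/T = m c ln(T₂/T₁) = 200 × 0.241 × ln(1120/287) = 65.6 J/K.

ΔS = 65.6 J/K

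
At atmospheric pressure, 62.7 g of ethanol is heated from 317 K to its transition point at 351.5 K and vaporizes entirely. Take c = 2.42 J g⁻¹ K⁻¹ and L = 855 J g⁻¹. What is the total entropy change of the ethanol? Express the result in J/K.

ΔS = 168 J/K

Warming step: ΔS₁ = m c ln(T_tr/T_i) = 62.7 × 2.42 × ln(351.5/317) = 15.68 J/K.
Phase change: ΔS₂ = +mL/T_tr = 62.7 × 855 / 351.5 = 152.5 J/K.
ΔS_total = (15.68) + (152.5) = 168 J/K.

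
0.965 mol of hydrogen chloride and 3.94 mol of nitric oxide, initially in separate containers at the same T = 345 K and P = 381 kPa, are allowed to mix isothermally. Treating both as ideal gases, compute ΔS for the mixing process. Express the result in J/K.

ΔS_mix = 20.2 J/K

Mole fractions: x_A = 0.965/4.91 = 0.197, x_B = 0.803.
ΔS_mix = −R(n_A ln x_A + n_B ln x_B) = −8.314 × (0.965 ln 0.197 + 3.94 ln 0.803) = 20.2 J/K.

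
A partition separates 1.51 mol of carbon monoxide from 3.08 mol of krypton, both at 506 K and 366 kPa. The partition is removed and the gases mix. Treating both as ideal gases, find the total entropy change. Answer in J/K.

Mole fractions: x_A = 1.51/4.59 = 0.329, x_B = 0.671.
ΔS_mix = −R(n_A ln x_A + n_B ln x_B) = −8.314 × (1.51 ln 0.329 + 3.08 ln 0.671) = 24.2 J/K.

ΔS_mix = 24.2 J/K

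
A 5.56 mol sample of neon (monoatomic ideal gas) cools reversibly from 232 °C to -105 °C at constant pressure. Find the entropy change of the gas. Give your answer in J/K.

ΔS = -127 J/K

In kelvin: T₁ = 505.15 K, T₂ = 168.15 K. At constant pressure, ΔS = nC_p ln(T₂/T₁) with C_p = 5R/2 = 20.79 J mol⁻¹ K⁻¹.
ΔS = 5.56 × 20.79 × ln(168.15/505.15) = -127 J/K.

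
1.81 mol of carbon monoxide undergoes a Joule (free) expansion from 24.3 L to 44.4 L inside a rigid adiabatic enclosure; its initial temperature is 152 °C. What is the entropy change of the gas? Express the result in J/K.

ΔS_gas = 9.07 J/K

For an ideal gas in free expansion Q = 0 and W = 0, so T is unchanged.
Entropy is a state function; using a reversible isothermal path, ΔS_gas = nR ln(V₂/V₁) = 1.81 × 8.314 × ln(44.4/24.3) = 9.07 J/K.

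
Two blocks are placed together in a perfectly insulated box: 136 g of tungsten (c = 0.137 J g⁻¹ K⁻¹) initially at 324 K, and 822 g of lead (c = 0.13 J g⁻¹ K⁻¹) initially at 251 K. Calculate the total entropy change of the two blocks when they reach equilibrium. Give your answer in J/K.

Energy balance: T_f = (m₁c₁T₁ + m₂c₂T₂)/(m₁c₁ + m₂c₂) = 261.84 K.
ΔS₁ = m₁c₁ ln(T_f/T₁) = 18.632 × ln(261.84/324) = -3.9689 J/K.
ΔS₂ = m₂c₂ ln(T_f/T₂) = 106.86 × ln(261.84/251) = 4.5175 J/K.
ΔS_total = -3.9689 + 4.5175 = 0.549 J/K.

ΔS_total = 0.549 J/K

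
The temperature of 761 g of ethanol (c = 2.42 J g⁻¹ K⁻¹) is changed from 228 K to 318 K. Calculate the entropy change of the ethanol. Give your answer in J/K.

ΔS = ∫dQ_rev/T = m c ln(T₂/T₁) = 761 × 2.42 × ln(318/228) = 613 J/K.

ΔS = 613 J/K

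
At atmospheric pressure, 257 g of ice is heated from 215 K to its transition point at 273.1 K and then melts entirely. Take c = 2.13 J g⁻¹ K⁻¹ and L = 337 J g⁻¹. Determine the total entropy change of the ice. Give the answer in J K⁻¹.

Warming step: ΔS₁ = m c ln(T_tr/T_i) = 257 × 2.13 × ln(273.1/215) = 130.9 J/K.
Phase change: ΔS₂ = +mL/T_tr = 257 × 337 / 273.1 = 317.1 J/K.
ΔS_total = (130.9) + (317.1) = 448 J/K.

ΔS = 448 J/K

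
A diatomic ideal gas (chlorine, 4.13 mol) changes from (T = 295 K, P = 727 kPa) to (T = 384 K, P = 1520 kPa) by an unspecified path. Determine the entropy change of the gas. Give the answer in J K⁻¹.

ΔS = nC_p ln(T₂/T₁) − nR ln(P₂/P₁), with C_p = 7R/2 = 29.1 J mol⁻¹ K⁻¹ for a diatomic ideal gas.
ΔS = 4.13 × [29.1 × ln(384/295) − 8.314 × ln(1520/727)] = 6.36 J/K.

ΔS = 6.36 J/K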